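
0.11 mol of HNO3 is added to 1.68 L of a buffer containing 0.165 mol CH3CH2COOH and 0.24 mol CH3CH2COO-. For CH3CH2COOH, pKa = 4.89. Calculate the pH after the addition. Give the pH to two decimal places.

Added H+ converts CH3CH2COO- to CH3CH2COOH: CH3CH2COOH → 0.275 mol, CH3CH2COO- → 0.13 mol.
Henderson–Hasselbalch with mole ratio 0.13/0.275: pH = 4.89 + (-0.325)

pH = 4.56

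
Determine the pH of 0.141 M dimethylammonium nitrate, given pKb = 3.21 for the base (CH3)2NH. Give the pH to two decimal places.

pH = 5.82

(CH3)2NH2+ is the conjugate acid of the weak base (CH3)2NH.
Kb = 10^(−3.21) = 6.17 × 10^-4
Ka = Kw/Kb = 1.0×10^-14 / 6.17 × 10^-4 = 1.62 × 10^-11
Ka = [H+]²/(0.141 − [H+]) = 1.62 × 10^-11
Since Ka ≪ C₀, [H+] ≈ √(Ka·C₀) = 1.51 × 10^-6 M.
([H+]/C₀ = 0.0011% < 5%, so the approximation holds.)
pH = −log(1.51 × 10^-6) = 5.82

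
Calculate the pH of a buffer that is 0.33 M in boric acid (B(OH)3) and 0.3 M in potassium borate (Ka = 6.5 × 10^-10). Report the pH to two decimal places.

pKa = −log(6.5 × 10^-10) = 9.187
Henderson–Hasselbalch: pH = pKa + log([B(OH)4-]/[B(OH)3]) = 9.187 + log(0.3/0.33)
pH = 9.187 + (-0.041) = 9.15

pH = 9.15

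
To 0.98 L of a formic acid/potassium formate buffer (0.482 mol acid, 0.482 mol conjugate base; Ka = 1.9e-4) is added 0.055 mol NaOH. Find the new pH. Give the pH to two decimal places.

pH = 3.82

After neutralization: n(HCOOH) = 0.427 mol, n(HCOO-) = 0.537 mol.
pKa = −log(1.9 × 10^-4) = 3.721
pH = pKa + log(n_HCOO-/n_HCOOH) = 3.721 + log(0.537/0.427) = 3.721 + (+0.100)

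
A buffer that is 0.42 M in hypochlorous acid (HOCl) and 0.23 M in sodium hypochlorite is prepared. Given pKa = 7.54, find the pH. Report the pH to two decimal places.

Using pH = pKa + log([base]/[acid]) with [base]/[acid] = 0.23/0.42:
pH = 7.54 + (-0.262) = 7.28

pH = 7.28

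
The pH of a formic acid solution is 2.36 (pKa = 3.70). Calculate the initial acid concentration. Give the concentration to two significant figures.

[H+] = 10^(-2.36) = 4.37 × 10^-3 M = x
Ka = 10^(−3.70) = 2.00 × 10^-4
Ka = x²/(C₀ − x) ⇒ C₀ = x + x²/Ka
C₀ = 4.37 × 10^-3 + (4.37 × 10^-3)²/(2.00 × 10^-4) = 9.99 × 10^-2 M

C₀ = 1.0 × 10^-1 M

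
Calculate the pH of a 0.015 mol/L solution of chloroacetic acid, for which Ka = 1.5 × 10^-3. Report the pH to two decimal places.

pH = 2.39

ClCH2COOH ⇌ ClCH2COO- + H+
From the ICE table, Ka = [H+]²/(0.015 − [H+]) = 1.5 × 10^-3.
[H+] is not negligible relative to C₀; solve [H+]² + 0.0015·[H+] − 2.25e-05 = 0.
[H+] = [−0.0015 + √(0.0015² + 9e-05)]/2 = 4.05 × 10^-3 M
pH = −log[H+] = −log(4.05 × 10^-3) = 2.39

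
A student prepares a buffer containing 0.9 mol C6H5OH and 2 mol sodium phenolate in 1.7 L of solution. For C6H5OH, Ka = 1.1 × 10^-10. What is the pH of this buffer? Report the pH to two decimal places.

pH = 10.31

pKa = −log(1.1 × 10^-10) = 9.959
Using pH = pKa + log([base]/[acid]) with [base]/[acid] = 2/0.9:
pH = 9.959 + (+0.347) = 10.31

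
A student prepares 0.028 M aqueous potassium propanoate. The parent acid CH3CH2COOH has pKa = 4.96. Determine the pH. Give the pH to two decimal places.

CH3CH2COO- is the conjugate base of the weak acid CH3CH2COOH.
Ka = 10^(−4.96) = 1.10 × 10^-5
Kb = Kw/Ka = 1.0×10^-14 / 1.10 × 10^-5 = 9.09 × 10^-10
From the ICE table, Kb = [OH-]²/(0.028 − [OH-]) = 9.09 × 10^-10.
Assume [OH-] ≪ 0.028: [OH-] ≈ √(9.09 × 10^-10 × 0.028) = 5.04 × 10^-6 M
pOH = −log(5.04 × 10^-6) = 5.30; pH = 14.00 − 5.30 = 8.70

pH = 8.70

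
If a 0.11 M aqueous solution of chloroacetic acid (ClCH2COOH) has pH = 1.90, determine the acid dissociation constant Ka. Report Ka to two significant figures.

Ka = 1.6 × 10^-3

[H+] = 10^(-1.90) = 1.26 × 10^-2 M
At equilibrium [HA] = 0.11 − 1.26 × 10^-2 = 9.74 × 10^-2 M
Ka = [H+][A-]/[HA] = (1.26 × 10^-2)² / 9.74 × 10^-2 = 1.6 × 10^-3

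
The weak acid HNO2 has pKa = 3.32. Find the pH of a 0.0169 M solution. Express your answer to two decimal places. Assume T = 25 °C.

HNO2 ⇌ NO2- + H+
Ka = 10^(−3.32) = 4.79 × 10^-4
Ka = [H+]²/(0.0169 − [H+]) = 4.79 × 10^-4
[H+] is not negligible relative to C₀; solve [H+]² + 0.000479·[H+] − 8.1e-06 = 0.
[H+] = [−0.000479 + √(0.000479² + 3.24e-05)]/2 = 2.62 × 10^-3 M
pH = −log(2.62 × 10^-3) = 2.58

pH = 2.58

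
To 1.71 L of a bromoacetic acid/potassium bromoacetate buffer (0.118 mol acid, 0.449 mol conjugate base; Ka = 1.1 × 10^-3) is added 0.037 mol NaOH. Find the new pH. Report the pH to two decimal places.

pH = 3.74

OH- converts BrCH2COOH to BrCH2COO-: BrCH2COOH → 0.081 mol, BrCH2COO- → 0.486 mol.
pKa = −log(1.1 × 10^-3) = 2.959
pH = pKa + log(n_BrCH2COO-/n_BrCH2COOH) = 2.959 + log(0.486/0.081) = 2.959 + (+0.778)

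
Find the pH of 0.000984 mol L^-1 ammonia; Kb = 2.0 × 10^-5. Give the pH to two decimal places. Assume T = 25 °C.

NH3 + H2O ⇌ NH4+ + OH-
From the ICE table, Kb = [OH-]²/(0.000984 − [OH-]) = 2.0 × 10^-5.
Here C₀/Kb ≈ 49.2, so the small-[OH-] approximation fails. Use the quadratic:
[OH-] = [−2e-05 + √(2e-05² + 7.87e-08)]/2 = 1.31 × 10^-4 M
pOH = 3.88, so pH = 14.00 − pOH = 10.12

pH = 10.12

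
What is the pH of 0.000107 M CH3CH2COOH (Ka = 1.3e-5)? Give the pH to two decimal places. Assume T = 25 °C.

CH3CH2COOH ⇌ CH3CH2COO- + H+
From the ICE table, Ka = [H+]²/(0.000107 − [H+]) = 1.3 × 10^-5.
Here C₀/Ka ≈ 8.23, so the small-[H+] approximation fails. Use the quadratic:
[H+] = [−1.3e-05 + √(1.3e-05² + 5.56e-09)]/2 = 3.14 × 10^-5 M
pH = −log(3.14 × 10^-5) = 4.50

pH = 4.50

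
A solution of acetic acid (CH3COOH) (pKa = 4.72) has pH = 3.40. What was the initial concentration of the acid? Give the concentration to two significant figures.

[H+] = 10^(-3.40) = 3.98 × 10^-4 M = x
Ka = 10^(−4.72) = 1.91 × 10^-5
Ka = x²/(C₀ − x) ⇒ C₀ = x + x²/Ka
C₀ = 3.98 × 10^-4 + (3.98 × 10^-4)²/(1.91 × 10^-5) = 8.69 × 10^-3 M

C₀ = 8.7 × 10^-3 M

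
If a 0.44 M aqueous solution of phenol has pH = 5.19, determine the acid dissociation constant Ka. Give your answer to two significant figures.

[H+] = 10^(-5.19) = 6.46 × 10^-6 M
At equilibrium [HA] = 0.44 − 6.46 × 10^-6 = 4.40 × 10^-1 M
Ka = [H+][A-]/[HA] = (6.46 × 10^-6)² / 4.40 × 10^-1 = 9.5 × 10^-11

Ka = 9.5 × 10^-11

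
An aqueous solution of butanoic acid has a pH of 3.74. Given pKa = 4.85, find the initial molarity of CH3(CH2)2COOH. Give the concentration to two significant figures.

C₀ = 2.5 × 10^-3 M

[H+] = 10^(-3.74) = 1.82 × 10^-4 M = x
Ka = 10^(−4.85) = 1.41 × 10^-5
Ka = x²/(C₀ − x) ⇒ C₀ = x + x²/Ka
C₀ = 1.82 × 10^-4 + (1.82 × 10^-4)²/(1.41 × 10^-5) = 2.53 × 10^-3 M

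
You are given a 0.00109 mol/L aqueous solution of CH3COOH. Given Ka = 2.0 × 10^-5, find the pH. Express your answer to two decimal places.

pH = 3.86

CH3COOH ⇌ CH3COO- + H+
Let x = [H+] at equilibrium. Ka = x²/(0.00109 − x).
Here C₀/Ka ≈ 54.5, so the small-x approximation fails. Use the quadratic:
x = (−Ka + √(Ka² + 4·Ka·C₀))/2 = 1.38 × 10^-4 M
pH = −log[H+] = −log(1.38 × 10^-4) = 3.86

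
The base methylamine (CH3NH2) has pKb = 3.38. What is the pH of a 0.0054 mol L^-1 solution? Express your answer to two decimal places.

pH = 11.12

CH3NH2 + H2O ⇌ CH3NH3+ + OH-
Kb = 10^(−3.38) = 4.17 × 10^-4
Let x = [OH-] at equilibrium. Kb = x²/(0.0054 − x).
The 5% rule fails; solving x² + Kb·x − Kb·C₀ = 0 exactly:
x = (−Kb + √(Kb² + 4·Kb·C₀))/2 = 1.31 × 10^-3 M
pOH = 2.88, so pH = 14.00 − pOH = 11.12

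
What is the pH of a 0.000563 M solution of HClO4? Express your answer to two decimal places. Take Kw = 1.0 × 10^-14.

HClO4 is a strong acid and dissociates completely, so [H+] = 0.000563 M.
pH = -log(0.000563) = 3.25

pH = 3.25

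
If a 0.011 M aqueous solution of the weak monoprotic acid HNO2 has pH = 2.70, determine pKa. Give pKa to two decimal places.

[H+] = 10^(-2.70) = 2.00 × 10^-3 M
At equilibrium [HA] = 0.011 − 2.00 × 10^-3 = 9.00 × 10^-3 M
Ka = [H+][A-]/[HA] = (2.00 × 10^-3)² / 9.00 × 10^-3 = 4.44 × 10^-4
pKa = -log(4.44 × 10^-4) = 3.35

pKa = 3.35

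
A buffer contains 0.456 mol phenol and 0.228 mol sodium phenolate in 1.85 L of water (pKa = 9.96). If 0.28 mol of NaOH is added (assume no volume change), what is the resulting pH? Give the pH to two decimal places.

After neutralization: n(C6H5OH) = 0.176 mol, n(C6H5O-) = 0.508 mol.
Henderson–Hasselbalch with mole ratio 0.508/0.176: pH = 9.96 + (+0.460)

pH = 10.42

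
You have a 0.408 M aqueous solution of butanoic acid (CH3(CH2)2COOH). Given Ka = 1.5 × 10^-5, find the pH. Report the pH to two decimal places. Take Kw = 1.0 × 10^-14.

CH3(CH2)2COOH ⇌ CH3(CH2)2COO- + H+
From the ICE table, Ka = x²/(0.408 − x) = 1.5 × 10^-5.
Neglecting x in the denominator: x = √(1.5 × 10^-5 × 0.408) = 2.47 × 10^-3 M
(x/C₀ = 0.61% < 5%, so the approximation holds.)
pH = −log[H+] = −log(2.47 × 10^-3) = 2.61

pH = 2.61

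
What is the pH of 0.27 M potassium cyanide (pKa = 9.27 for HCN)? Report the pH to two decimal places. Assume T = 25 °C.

CN- is the conjugate base of the weak acid HCN.
Ka = 10^(−9.27) = 5.37 × 10^-10
Kb = Kw/Ka = 1.0×10^-14 / 5.37 × 10^-10 = 1.86 × 10^-5
Kb = x²/(0.27 − x) = 1.86 × 10^-5
Since Kb ≪ C₀, x ≈ √(Kb·C₀) = 2.24 × 10^-3 M.
Check: 0.83% ionized — well under 5%, approximation valid.
pOH = −log(2.24 × 10^-3) = 2.65; pH = 14.00 − 2.65 = 11.35

pH = 11.35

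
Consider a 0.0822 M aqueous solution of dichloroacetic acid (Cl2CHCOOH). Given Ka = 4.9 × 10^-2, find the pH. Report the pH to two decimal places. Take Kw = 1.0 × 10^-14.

Cl2CHCOOH ⇌ Cl2CHCOO- + H+
From the ICE table, Ka = [H+]²/(0.0822 − [H+]) = 4.9 × 10^-2.
The 5% rule fails; solving [H+]² + Ka·[H+] − Ka·C₀ = 0 exactly:
[H+] = (−Ka + √(Ka² + 4·Ka·C₀))/2 = 4.35 × 10^-2 M
pH = −log[H+] = −log(4.35 × 10^-2) = 1.36

pH = 1.36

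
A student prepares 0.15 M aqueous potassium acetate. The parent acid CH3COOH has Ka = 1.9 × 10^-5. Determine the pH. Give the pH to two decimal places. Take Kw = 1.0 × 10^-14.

CH3COO- is the conjugate base of the weak acid CH3COOH.
Kb = Kw/Ka = 1.0×10^-14 / 1.9 × 10^-5 = 5.26 × 10^-10
From the ICE table, Kb = [OH-]²/(0.15 − [OH-]) = 5.26 × 10^-10.
Assume [OH-] ≪ 0.15: [OH-] ≈ √(5.26 × 10^-10 × 0.15) = 8.88 × 10^-6 M
([OH-]/C₀ = 0.0059% < 5%, so the approximation holds.)
pOH = −log(8.88 × 10^-6) = 5.05; pH = 14.00 − 5.05 = 8.95

pH = 8.95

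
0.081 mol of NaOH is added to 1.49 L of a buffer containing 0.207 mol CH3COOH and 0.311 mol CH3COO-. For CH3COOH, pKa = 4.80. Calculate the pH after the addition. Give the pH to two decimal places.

pH = 5.29

OH- converts CH3COOH to CH3COO-: CH3COOH → 0.126 mol, CH3COO- → 0.392 mol.
pH = pKa + log([A⁻]/[HA]) = 4.80 + log(0.392/0.126) = 4.80 +0.493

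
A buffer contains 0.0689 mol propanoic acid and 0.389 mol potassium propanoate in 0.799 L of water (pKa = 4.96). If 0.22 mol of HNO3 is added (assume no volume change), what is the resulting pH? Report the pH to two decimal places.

After neutralization: n(CH3CH2COOH) = 0.289 mol, n(CH3CH2COO-) = 0.169 mol.
Henderson–Hasselbalch with mole ratio 0.169/0.289: pH = 4.96 + (-0.233)

pH = 4.73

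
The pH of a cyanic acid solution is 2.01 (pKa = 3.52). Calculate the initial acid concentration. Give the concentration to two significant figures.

[H+] = 10^(-2.01) = 9.77 × 10^-3 M = x
Ka = 10^(−3.52) = 3.02 × 10^-4
Ka = x²/(C₀ − x) ⇒ C₀ = x + x²/Ka
C₀ = 9.77 × 10^-3 + (9.77 × 10^-3)²/(3.02 × 10^-4) = 3.26 × 10^-1 M

C₀ = 3.3 × 10^-1 M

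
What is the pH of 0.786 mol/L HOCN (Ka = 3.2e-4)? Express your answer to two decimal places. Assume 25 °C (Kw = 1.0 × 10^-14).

HOCN ⇌ OCN- + H+
Ka = x²/(0.786 − x) = 3.2 × 10^-4
Since Ka ≪ C₀, x ≈ √(Ka·C₀) = 1.59 × 10^-2 M.
(x/C₀ = 2% < 5%, so the approximation holds.)
pH = −log[H+] = −log(1.59 × 10^-2) = 1.80

pH = 1.80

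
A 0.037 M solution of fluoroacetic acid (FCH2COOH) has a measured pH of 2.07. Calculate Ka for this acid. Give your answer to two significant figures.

[H+] = 10^(-2.07) = 8.51 × 10^-3 M
At equilibrium [HA] = 0.037 − 8.51 × 10^-3 = 2.85 × 10^-2 M
Ka = [H+][A-]/[HA] = (8.51 × 10^-3)² / 2.85 × 10^-2 = 2.5 × 10^-3

Ka = 2.5 × 10^-3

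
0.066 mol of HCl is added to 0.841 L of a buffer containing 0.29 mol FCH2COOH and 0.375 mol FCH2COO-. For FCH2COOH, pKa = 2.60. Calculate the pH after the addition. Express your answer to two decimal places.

After neutralization: n(FCH2COOH) = 0.356 mol, n(FCH2COO-) = 0.309 mol.
pH = pKa + log([A⁻]/[HA]) = 2.60 + log(0.309/0.356) = 2.60 -0.061

pH = 2.54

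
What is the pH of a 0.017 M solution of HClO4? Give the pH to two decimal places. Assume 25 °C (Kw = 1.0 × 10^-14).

pH = 1.77

HClO4 is a strong acid and dissociates completely, so [H+] = 0.017 M.
pH = -log(0.017) = 1.77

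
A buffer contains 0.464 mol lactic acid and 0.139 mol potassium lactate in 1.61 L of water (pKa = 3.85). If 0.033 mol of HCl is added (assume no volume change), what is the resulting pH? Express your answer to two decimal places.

pH = 3.18

Added H+ converts CH3CH(OH)COO- to CH3CH(OH)COOH: CH3CH(OH)COOH → 0.497 mol, CH3CH(OH)COO- → 0.106 mol.
pH = pKa + log([A⁻]/[HA]) = 3.85 + log(0.106/0.497) = 3.85 -0.671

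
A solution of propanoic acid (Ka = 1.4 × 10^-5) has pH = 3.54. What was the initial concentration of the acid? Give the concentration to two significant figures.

C₀ = 6.2 × 10^-3 M

[H+] = 10^(-3.54) = 2.88 × 10^-4 M = x
Ka = x²/(C₀ − x) ⇒ C₀ = x + x²/Ka
C₀ = 2.88 × 10^-4 + (2.88 × 10^-4)²/(1.4 × 10^-5) = 6.21 × 10^-3 M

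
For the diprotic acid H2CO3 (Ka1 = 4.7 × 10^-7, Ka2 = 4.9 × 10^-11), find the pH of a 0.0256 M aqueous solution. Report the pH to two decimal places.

pH = 3.96

Ka1 ≫ Ka2, so treat the first dissociation as the only significant source of H+.
Ka1 = x²/(0.0256 − x) = 4.7 × 10^-7
x ≈ √(4.7 × 10^-7 × 0.0256) = 1.10 × 10^-4 M
pH = −log(1.10 × 10^-4) = 3.96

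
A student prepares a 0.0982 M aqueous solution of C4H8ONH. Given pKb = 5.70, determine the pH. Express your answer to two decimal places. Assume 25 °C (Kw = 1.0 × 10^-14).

C4H8ONH + H2O ⇌ C4H8ONH2+ + OH-
Kb = 10^(−5.70) = 2.00 × 10^-6
Kb = x²/(0.0982 − x) = 2.00 × 10^-6
Neglecting x in the denominator: x = √(2.00 × 10^-6 × 0.0982) = 4.43 × 10^-4 M
Check: 0.45% ionized — well under 5%, approximation valid.
pOH = −log(4.43 × 10^-4) = 3.35; pH = 14.00 − 3.35 = 10.65

pH = 10.65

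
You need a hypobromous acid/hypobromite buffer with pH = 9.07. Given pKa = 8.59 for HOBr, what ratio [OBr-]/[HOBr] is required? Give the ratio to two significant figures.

pH = pKa + log(r) ⇒ log(r) = 9.07 − 8.59 = +0.48
r = [OBr-]/[HOBr] = 10^(+0.48) = 3.02

ratio = 3.0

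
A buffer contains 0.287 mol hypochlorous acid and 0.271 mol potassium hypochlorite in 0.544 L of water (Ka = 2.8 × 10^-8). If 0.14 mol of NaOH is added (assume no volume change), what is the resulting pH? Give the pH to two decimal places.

OH- converts HOCl to OCl-: HOCl → 0.147 mol, OCl- → 0.411 mol.
pKa = −log(2.8 × 10^-8) = 7.553
Henderson–Hasselbalch with mole ratio 0.411/0.147: pH = 7.553 + (+0.447)

pH = 8.00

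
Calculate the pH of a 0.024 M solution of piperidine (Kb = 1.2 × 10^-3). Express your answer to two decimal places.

C5H10NH + H2O ⇌ C5H10NH2+ + OH-
Kb = [OH-]²/(0.024 − [OH-]) = 1.2 × 10^-3
The 5% rule fails; solving [OH-]² + Kb·[OH-] − Kb·C₀ = 0 exactly:
[OH-] = (−Kb + √(Kb² + 4·Kb·C₀))/2 = 4.80 × 10^-3 M
pOH = −log(4.80 × 10^-3) = 2.32; pH = 14.00 − 2.32 = 11.68

pH = 11.68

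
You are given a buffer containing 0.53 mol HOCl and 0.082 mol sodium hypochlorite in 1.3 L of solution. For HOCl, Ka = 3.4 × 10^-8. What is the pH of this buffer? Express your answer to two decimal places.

pKa = −log(3.4 × 10^-8) = 7.469
pH = pKa + log([A⁻]/[HA]) = 7.469 + log(0.082/0.53)
pH = 7.469 + (-0.810) = 6.66

pH = 6.66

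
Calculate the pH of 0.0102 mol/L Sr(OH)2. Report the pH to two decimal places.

Sr(OH)2 is a strong base (each formula unit releases 2 OH-); [OH-] = 0.0204 M.
pOH = -log(0.0204) = 1.69
pH = 14.00 - 1.69 = 12.31

pH = 12.31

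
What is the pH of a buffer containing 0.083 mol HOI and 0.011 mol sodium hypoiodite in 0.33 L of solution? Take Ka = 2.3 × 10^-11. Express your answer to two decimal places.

pKa = −log(2.3 × 10^-11) = 10.638
Using pH = pKa + log([base]/[acid]) with [base]/[acid] = 0.011/0.083:
pH = 10.638 + (-0.878) = 9.76

pH = 9.76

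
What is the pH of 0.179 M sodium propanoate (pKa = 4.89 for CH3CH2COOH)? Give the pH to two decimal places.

CH3CH2COO- is the conjugate base of the weak acid CH3CH2COOH.
Ka = 10^(−4.89) = 1.29 × 10^-5
Kb = Kw/Ka = 1.0×10^-14 / 1.29 × 10^-5 = 7.75 × 10^-10
From the ICE table, Kb = [OH-]²/(0.179 − [OH-]) = 7.75 × 10^-10.
Neglecting [OH-] in the denominator: [OH-] = √(7.75 × 10^-10 × 0.179) = 1.18 × 10^-5 M
pOH = 4.93, so pH = 14.00 − pOH = 9.07

pH = 9.07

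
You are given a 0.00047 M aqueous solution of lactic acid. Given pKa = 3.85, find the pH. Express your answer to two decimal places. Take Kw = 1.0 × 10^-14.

CH3CH(OH)COOH ⇌ CH3CH(OH)COO- + H+
Ka = 10^(−3.85) = 1.41 × 10^-4
Let x = [H+] at equilibrium. Ka = x²/(0.00047 − x).
Here C₀/Ka ≈ 3.33, so the small-x approximation fails. Use the quadratic:
x = (−Ka + √(Ka² + 4·Ka·C₀))/2 = 1.96 × 10^-4 M
pH = −log(1.96 × 10^-4) = 3.71

pH = 3.71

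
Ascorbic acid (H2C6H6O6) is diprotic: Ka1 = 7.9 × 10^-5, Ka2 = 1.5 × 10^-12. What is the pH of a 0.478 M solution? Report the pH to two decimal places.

Since Ka1 ≫ Ka2, the first ionization dominates [H+].
Ka1 = x²/(0.478 − x) = 7.9 × 10^-5
x ≈ √(7.9 × 10^-5 × 0.478) = 6.15 × 10^-3 M
pH = −log(6.15 × 10^-3) = 2.21

pH = 2.21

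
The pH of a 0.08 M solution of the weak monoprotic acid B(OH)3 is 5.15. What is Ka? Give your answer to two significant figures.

Ka = 6.3 × 10^-10

[H+] = 10^(-5.15) = 7.08 × 10^-6 M
At equilibrium [HA] = 0.08 − 7.08 × 10^-6 = 8.00 × 10^-2 M
Ka = [H+][A-]/[HA] = (7.08 × 10^-6)² / 8.00 × 10^-2 = 6.3 × 10^-10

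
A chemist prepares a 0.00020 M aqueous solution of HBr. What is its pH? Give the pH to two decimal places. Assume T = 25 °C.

HBr is a strong acid and dissociates completely, so [H+] = 0.00020 M.
pH = -log(0.0002) = 3.70

pH = 3.70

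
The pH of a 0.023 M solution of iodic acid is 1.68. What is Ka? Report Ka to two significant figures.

[H+] = 10^(-1.68) = 2.09 × 10^-2 M
At equilibrium [HA] = 0.023 − 2.09 × 10^-2 = 2.10 × 10^-3 M
Ka = [H+][A-]/[HA] = (2.09 × 10^-2)² / 2.10 × 10^-3 = 2.1 × 10^-1

Ka = 2.1 × 10^-1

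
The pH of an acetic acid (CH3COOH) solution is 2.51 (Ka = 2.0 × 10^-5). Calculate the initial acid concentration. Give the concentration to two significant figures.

C₀ = 4.8 × 10^-1 M

[H+] = 10^(-2.51) = 3.09 × 10^-3 M = x
Ka = x²/(C₀ − x) ⇒ C₀ = x + x²/Ka
C₀ = 3.09 × 10^-3 + (3.09 × 10^-3)²/(2.0 × 10^-5) = 4.80 × 10^-1 M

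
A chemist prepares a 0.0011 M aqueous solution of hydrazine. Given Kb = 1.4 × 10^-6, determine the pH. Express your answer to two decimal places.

pH = 9.59

N2H4 + H2O ⇌ N2H5+ + OH-
From the ICE table, Kb = [OH-]²/(0.0011 − [OH-]) = 1.4 × 10^-6.
Neglecting [OH-] in the denominator: [OH-] = √(1.4 × 10^-6 × 0.0011) = 3.92 × 10^-5 M
pOH = −log(3.92 × 10^-5) = 4.41; pH = 14.00 − 4.41 = 9.59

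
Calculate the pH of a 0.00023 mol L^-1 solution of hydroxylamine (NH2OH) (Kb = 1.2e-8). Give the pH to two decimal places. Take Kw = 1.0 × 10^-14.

pH = 8.22

NH2OH + H2O ⇌ NH3OH+ + OH-
Kb = [OH-]²/(0.00023 − [OH-]) = 1.2 × 10^-8
Since Kb ≪ C₀, [OH-] ≈ √(Kb·C₀) = 1.66 × 10^-6 M.
([OH-]/C₀ = 0.72% < 5%, so the approximation holds.)
pOH = 5.78, so pH = 14.00 − pOH = 8.22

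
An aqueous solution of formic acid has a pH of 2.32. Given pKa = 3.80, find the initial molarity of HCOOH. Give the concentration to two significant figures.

C₀ = 1.5 × 10^-1 M

[H+] = 10^(-2.32) = 4.79 × 10^-3 M = x
Ka = 10^(−3.80) = 1.58 × 10^-4
Ka = x²/(C₀ − x) ⇒ C₀ = x + x²/Ka
C₀ = 4.79 × 10^-3 + (4.79 × 10^-3)²/(1.58 × 10^-4) = 1.50 × 10^-1 M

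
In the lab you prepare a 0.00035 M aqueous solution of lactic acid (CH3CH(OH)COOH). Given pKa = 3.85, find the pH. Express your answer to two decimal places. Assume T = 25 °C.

pH = 3.79

CH3CH(OH)COOH ⇌ CH3CH(OH)COO- + H+
Ka = 10^(−3.85) = 1.41 × 10^-4
From the ICE table, Ka = [H+]²/(0.00035 − [H+]) = 1.41 × 10^-4.
Here C₀/Ka ≈ 2.48, so the small-[H+] approximation fails. Use the quadratic:
[H+] = [−0.000141 + √(0.000141² + 1.97e-07)]/2 = 1.63 × 10^-4 M
pH = −log[H+] = −log(1.63 × 10^-4) = 3.79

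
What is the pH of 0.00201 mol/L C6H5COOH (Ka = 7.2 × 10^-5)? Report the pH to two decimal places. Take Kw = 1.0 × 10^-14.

C6H5COOH ⇌ C6H5COO- + H+
Ka = [H+]²/(0.00201 − [H+]) = 7.2 × 10^-5
Here C₀/Ka ≈ 27.9, so the small-[H+] approximation fails. Use the quadratic:
[H+] = [−7.2e-05 + √(7.2e-05² + 5.79e-07)]/2 = 3.46 × 10^-4 M
pH = −log(3.46 × 10^-4) = 3.46

pH = 3.46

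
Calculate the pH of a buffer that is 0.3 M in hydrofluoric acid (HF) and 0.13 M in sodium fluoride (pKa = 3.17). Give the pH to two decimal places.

pH = 2.81

Henderson–Hasselbalch: pH = pKa + log([F-]/[HF]) = 3.17 + log(0.13/0.3)
pH = 3.17 + (-0.363) = 2.81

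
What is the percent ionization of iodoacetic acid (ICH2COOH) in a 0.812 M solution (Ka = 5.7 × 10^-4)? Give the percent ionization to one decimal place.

ICH2COOH ⇌ ICH2COO- + H+; let x = [H+] at equilibrium.
x ≈ √(Ka·C₀) = √(5.7 × 10^-4 × 0.812) = 2.15 × 10^-2 M
Fraction ionized = 2.15 × 10^-2 / 0.812 = 0.0265 → 2.6%

2.6%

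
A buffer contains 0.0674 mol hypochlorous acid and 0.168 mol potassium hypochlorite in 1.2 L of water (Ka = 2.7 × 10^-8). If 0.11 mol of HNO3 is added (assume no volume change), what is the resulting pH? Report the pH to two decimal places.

Added H+ converts OCl- to HOCl: HOCl → 0.177 mol, OCl- → 0.058 mol.
pKa = −log(2.7 × 10^-8) = 7.569
Henderson–Hasselbalch with mole ratio 0.058/0.177: pH = 7.569 + (-0.485)

pH = 7.08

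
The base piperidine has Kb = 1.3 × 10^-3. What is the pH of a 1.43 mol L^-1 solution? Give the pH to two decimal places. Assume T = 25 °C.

pH = 12.63

C5H10NH + H2O ⇌ C5H10NH2+ + OH-
From the ICE table, Kb = [OH-]²/(1.43 − [OH-]) = 1.3 × 10^-3.
Since Kb ≪ C₀, [OH-] ≈ √(Kb·C₀) = 4.31 × 10^-2 M.
([OH-]/C₀ = 3% < 5%, so the approximation holds.)
pOH = −log(4.31 × 10^-2) = 1.37; pH = 14.00 − 1.37 = 12.63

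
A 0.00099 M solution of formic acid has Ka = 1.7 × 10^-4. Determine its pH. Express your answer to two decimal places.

HCOOH ⇌ HCOO- + H+
From the ICE table, Ka = [H+]²/(0.00099 − [H+]) = 1.7 × 10^-4.
[H+] is not negligible relative to C₀; solve [H+]² + 0.00017·[H+] − 1.68e-07 = 0.
[H+] = (−Ka + √(Ka² + 4·Ka·C₀))/2 = 3.34 × 10^-4 M
pH = −log[H+] = −log(3.34 × 10^-4) = 3.48

pH = 3.48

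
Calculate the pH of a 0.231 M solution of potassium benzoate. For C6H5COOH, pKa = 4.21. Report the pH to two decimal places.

C6H5COO- is the conjugate base of the weak acid C6H5COOH.
Ka = 10^(−4.21) = 6.17 × 10^-5
Kb = Kw/Ka = 1.0×10^-14 / 6.17 × 10^-5 = 1.62 × 10^-10
From the ICE table, Kb = [OH-]²/(0.231 − [OH-]) = 1.62 × 10^-10.
Neglecting [OH-] in the denominator: [OH-] = √(1.62 × 10^-10 × 0.231) = 6.12 × 10^-6 M
([OH-]/C₀ = 0.0026% < 5%, so the approximation holds.)
pOH = −log(6.12 × 10^-6) = 5.21; pH = 14.00 − 5.21 = 8.79

pH = 8.79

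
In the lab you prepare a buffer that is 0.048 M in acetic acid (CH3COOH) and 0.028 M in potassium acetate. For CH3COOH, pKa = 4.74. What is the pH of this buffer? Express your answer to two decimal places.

pH = pKa + log([A⁻]/[HA]) = 4.74 + log(0.028/0.048)
pH = 4.74 + (-0.234) = 4.51

pH = 4.51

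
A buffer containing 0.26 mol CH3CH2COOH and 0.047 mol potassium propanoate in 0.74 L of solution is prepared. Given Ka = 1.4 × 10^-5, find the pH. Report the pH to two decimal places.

pKa = −log(1.4 × 10^-5) = 4.854
Henderson–Hasselbalch: pH = pKa + log([CH3CH2COO-]/[CH3CH2COOH]) = 4.854 + log(0.047/0.26)
pH = 4.854 + (-0.743) = 4.11

pH = 4.11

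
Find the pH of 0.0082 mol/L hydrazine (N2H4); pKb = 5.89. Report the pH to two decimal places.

pH = 10.01

N2H4 + H2O ⇌ N2H5+ + OH-
Kb = 10^(−5.89) = 1.29 × 10^-6
Kb = x²/(0.0082 − x) = 1.29 × 10^-6
Assume x ≪ 0.0082: x ≈ √(1.29 × 10^-6 × 0.0082) = 1.03 × 10^-4 M
pOH = 3.99, so pH = 14.00 − pOH = 10.01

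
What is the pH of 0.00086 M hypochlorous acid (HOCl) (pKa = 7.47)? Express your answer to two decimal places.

HOCl ⇌ OCl- + H+
Ka = 10^(−7.47) = 3.39 × 10^-8
Ka = [H+]²/(0.00086 − [H+]) = 3.39 × 10^-8
Assume [H+] ≪ 0.00086: [H+] ≈ √(3.39 × 10^-8 × 0.00086) = 5.40 × 10^-6 M
pH = −log[H+] = −log(5.40 × 10^-6) = 5.27

pH = 5.27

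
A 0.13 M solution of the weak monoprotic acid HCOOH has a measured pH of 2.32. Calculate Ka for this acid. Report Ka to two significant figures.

Ka = 1.8 × 10^-4

[H+] = 10^(-2.32) = 4.79 × 10^-3 M
At equilibrium [HA] = 0.13 − 4.79 × 10^-3 = 1.25 × 10^-1 M
Ka = [H+][A-]/[HA] = (4.79 × 10^-3)² / 1.25 × 10^-1 = 1.8 × 10^-4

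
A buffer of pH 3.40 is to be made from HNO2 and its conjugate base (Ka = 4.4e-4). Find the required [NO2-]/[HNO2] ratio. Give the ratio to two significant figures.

pKa = -log(4.4 × 10^-4) = 3.357
pH = pKa + log(r) ⇒ log(r) = 3.40 − 3.357 = +0.043
r = [NO2-]/[HNO2] = 10^(+0.043) = 1.1

ratio = 1.1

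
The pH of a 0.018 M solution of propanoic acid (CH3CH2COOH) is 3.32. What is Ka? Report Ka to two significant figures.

[H+] = 10^(-3.32) = 4.79 × 10^-4 M
At equilibrium [HA] = 0.018 − 4.79 × 10^-4 = 1.75 × 10^-2 M
Ka = [H+][A-]/[HA] = (4.79 × 10^-4)² / 1.75 × 10^-2 = 1.3 × 10^-5

Ka = 1.3 × 10^-5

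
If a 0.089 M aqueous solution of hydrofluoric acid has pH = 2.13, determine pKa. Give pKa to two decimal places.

pKa = 3.17

[H+] = 10^(-2.13) = 7.41 × 10^-3 M
At equilibrium [HA] = 0.089 − 7.41 × 10^-3 = 8.16 × 10^-2 M
Ka = [H+][A-]/[HA] = (7.41 × 10^-3)² / 8.16 × 10^-2 = 6.73 × 10^-4
pKa = -log(6.73 × 10^-4) = 3.17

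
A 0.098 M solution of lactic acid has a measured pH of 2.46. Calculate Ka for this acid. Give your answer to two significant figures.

[H+] = 10^(-2.46) = 3.47 × 10^-3 M
At equilibrium [HA] = 0.098 − 3.47 × 10^-3 = 9.45 × 10^-2 M
Ka = [H+][A-]/[HA] = (3.47 × 10^-3)² / 9.45 × 10^-2 = 1.3 × 10^-4

Ka = 1.3 × 10^-4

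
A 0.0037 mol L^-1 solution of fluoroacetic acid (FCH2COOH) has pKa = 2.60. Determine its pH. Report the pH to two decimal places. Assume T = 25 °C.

FCH2COOH ⇌ FCH2COO- + H+
Ka = 10^(−2.60) = 2.51 × 10^-3
Ka = x²/(0.0037 − x) = 2.51 × 10^-3
Here C₀/Ka ≈ 1.47, so the small-x approximation fails. Use the quadratic:
x = (−Ka + √(Ka² + 4·Ka·C₀))/2 = 2.04 × 10^-3 M
pH = −log(2.04 × 10^-3) = 2.69

pH = 2.69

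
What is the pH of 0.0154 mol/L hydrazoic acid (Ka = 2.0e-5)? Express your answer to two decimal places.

pH = 3.26

HN3 ⇌ N3- + H+
Let x = [H+] at equilibrium. Ka = x²/(0.0154 − x).
Neglecting x in the denominator: x = √(2.0 × 10^-5 × 0.0154) = 5.55 × 10^-4 M
pH = −log(5.55 × 10^-4) = 3.26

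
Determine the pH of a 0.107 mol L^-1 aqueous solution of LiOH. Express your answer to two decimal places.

LiOH is a strong base; [OH-] = 0.107 M.
pOH = -log(0.107) = 0.97
pH = 14.00 - 0.97 = 13.03

pH = 13.03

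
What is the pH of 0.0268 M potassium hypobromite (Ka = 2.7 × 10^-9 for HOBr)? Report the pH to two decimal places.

pH = 10.50

OBr- is the conjugate base of the weak acid HOBr.
Kb = Kw/Ka = 1.0×10^-14 / 2.7 × 10^-9 = 3.70 × 10^-6
From the ICE table, Kb = x²/(0.0268 − x) = 3.70 × 10^-6.
Since Kb ≪ C₀, x ≈ √(Kb·C₀) = 3.15 × 10^-4 M.
pOH = 3.50, so pH = 14.00 − pOH = 10.50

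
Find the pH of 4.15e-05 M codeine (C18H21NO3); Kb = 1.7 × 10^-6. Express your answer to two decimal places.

pH = 8.88

C18H21NO3 + H2O ⇌ C18H22NO3+ + OH-
Kb = x²/(4.15e-05 − x) = 1.7 × 10^-6
The 5% rule fails; solving x² + Kb·x − Kb·C₀ = 0 exactly:
x = (−Kb + √(Kb² + 4·Kb·C₀))/2 = 7.59 × 10^-6 M
pOH = 5.12, so pH = 14.00 − pOH = 8.88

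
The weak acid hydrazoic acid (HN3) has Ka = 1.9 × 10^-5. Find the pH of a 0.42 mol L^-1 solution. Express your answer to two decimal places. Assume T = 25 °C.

HN3 ⇌ N3- + H+
Ka = [H+]²/(0.42 − [H+]) = 1.9 × 10^-5
Assume [H+] ≪ 0.42: [H+] ≈ √(1.9 × 10^-5 × 0.42) = 2.82 × 10^-3 M
([H+]/C₀ = 0.67% < 5%, so the approximation holds.)
pH = −log(2.82 × 10^-3) = 2.55

pH = 2.55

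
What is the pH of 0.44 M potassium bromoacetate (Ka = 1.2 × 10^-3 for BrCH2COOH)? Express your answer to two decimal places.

BrCH2COO- is the conjugate base of the weak acid BrCH2COOH.
Kb = Kw/Ka = 1.0×10^-14 / 1.2 × 10^-3 = 8.33 × 10^-12
From the ICE table, Kb = x²/(0.44 − x) = 8.33 × 10^-12.
Neglecting x in the denominator: x = √(8.33 × 10^-12 × 0.44) = 1.91 × 10^-6 M
Check: 0.00044% ionized — well under 5%, approximation valid.
pOH = 5.72, so pH = 14.00 − pOH = 8.28

pH = 8.28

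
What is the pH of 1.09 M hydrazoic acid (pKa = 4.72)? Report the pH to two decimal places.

pH = 2.34

HN3 ⇌ N3- + H+
Ka = 10^(−4.72) = 1.91 × 10^-5
From the ICE table, Ka = x²/(1.09 − x) = 1.91 × 10^-5.
Assume x ≪ 1.09: x ≈ √(1.91 × 10^-5 × 1.09) = 4.56 × 10^-3 M
(x/C₀ = 0.42% < 5%, so the approximation holds.)
pH = −log(4.56 × 10^-3) = 2.34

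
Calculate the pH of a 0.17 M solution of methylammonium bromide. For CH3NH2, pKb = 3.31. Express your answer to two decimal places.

pH = 5.73

CH3NH3+ is the conjugate acid of the weak base CH3NH2.
Kb = 10^(−3.31) = 4.90 × 10^-4
Ka = Kw/Kb = 1.0×10^-14 / 4.90 × 10^-4 = 2.04 × 10^-11
Ka = x²/(0.17 − x) = 2.04 × 10^-11
Neglecting x in the denominator: x = √(2.04 × 10^-11 × 0.17) = 1.86 × 10^-6 M
Check: 0.0011% ionized — well under 5%, approximation valid.
pH = −log[H+] = −log(1.86 × 10^-6) = 5.73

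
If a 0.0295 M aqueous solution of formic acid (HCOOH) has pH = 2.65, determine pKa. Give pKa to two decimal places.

pKa = 3.74

[H+] = 10^(-2.65) = 2.24 × 10^-3 M
At equilibrium [HA] = 0.0295 − 2.24 × 10^-3 = 2.73 × 10^-2 M
Ka = [H+][A-]/[HA] = (2.24 × 10^-3)² / 2.73 × 10^-2 = 1.84 × 10^-4
pKa = -log(1.84 × 10^-4) = 3.74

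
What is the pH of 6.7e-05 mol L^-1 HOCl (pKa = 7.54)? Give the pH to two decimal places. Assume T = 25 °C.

pH = 5.86

HOCl ⇌ OCl- + H+
Ka = 10^(−7.54) = 2.88 × 10^-8
From the ICE table, Ka = [H+]²/(6.7e-05 − [H+]) = 2.88 × 10^-8.
Assume [H+] ≪ 6.7e-05: [H+] ≈ √(2.88 × 10^-8 × 6.7e-05) = 1.39 × 10^-6 M
([H+]/C₀ = 2.1% < 5%, so the approximation holds.)
pH = −log(1.39 × 10^-6) = 5.86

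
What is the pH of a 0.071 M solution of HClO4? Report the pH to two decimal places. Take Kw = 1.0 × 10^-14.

HClO4 is a strong acid and dissociates completely, so [H+] = 0.071 M.
pH = -log(0.071) = 1.15

pH = 1.15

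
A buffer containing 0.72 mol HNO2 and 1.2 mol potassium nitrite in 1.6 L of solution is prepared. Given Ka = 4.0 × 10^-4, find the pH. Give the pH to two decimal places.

pKa = −log(4.0 × 10^-4) = 3.398
Henderson–Hasselbalch: pH = pKa + log([NO2-]/[HNO2]) = 3.398 + log(1.2/0.72)
pH = 3.398 + (+0.222) = 3.62

pH = 3.62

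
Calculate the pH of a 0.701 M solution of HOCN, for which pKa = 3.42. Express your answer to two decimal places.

HOCN ⇌ OCN- + H+
Ka = 10^(−3.42) = 3.80 × 10^-4
Ka = [H+]²/(0.701 − [H+]) = 3.80 × 10^-4
Since Ka ≪ C₀, [H+] ≈ √(Ka·C₀) = 1.63 × 10^-2 M.
([H+]/C₀ = 2.3% < 5%, so the approximation holds.)
pH = −log[H+] = −log(1.63 × 10^-2) = 1.79

pH = 1.79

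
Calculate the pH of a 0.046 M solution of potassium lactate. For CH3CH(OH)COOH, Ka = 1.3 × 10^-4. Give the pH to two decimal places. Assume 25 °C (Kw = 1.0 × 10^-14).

CH3CH(OH)COO- is the conjugate base of the weak acid CH3CH(OH)COOH.
Kb = Kw/Ka = 1.0×10^-14 / 1.3 × 10^-4 = 7.69 × 10^-11
From the ICE table, Kb = x²/(0.046 − x) = 7.69 × 10^-11.
Since Kb ≪ C₀, x ≈ √(Kb·C₀) = 1.88 × 10^-6 M.
(x/C₀ = 0.0041% < 5%, so the approximation holds.)
pOH = 5.73, so pH = 14.00 − pOH = 8.27

pH = 8.27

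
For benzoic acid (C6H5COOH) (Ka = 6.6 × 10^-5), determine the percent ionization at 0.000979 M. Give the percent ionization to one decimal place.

C6H5COOH ⇌ C6H5COO- + H+; let x = [H+] at equilibrium.
Solve x² + 6.6e-05x − 6.46e-08 = 0 → x = 2.23 × 10^-4 M
% ionization = x/C₀ × 100% = 2.23 × 10^-4/0.000979 × 100% = 22.8%

22.8%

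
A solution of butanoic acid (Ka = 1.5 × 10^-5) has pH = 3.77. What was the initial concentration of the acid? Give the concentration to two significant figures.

[H+] = 10^(-3.77) = 1.70 × 10^-4 M = x
Ka = x²/(C₀ − x) ⇒ C₀ = x + x²/Ka
C₀ = 1.70 × 10^-4 + (1.70 × 10^-4)²/(1.5 × 10^-5) = 2.10 × 10^-3 M

C₀ = 2.1 × 10^-3 M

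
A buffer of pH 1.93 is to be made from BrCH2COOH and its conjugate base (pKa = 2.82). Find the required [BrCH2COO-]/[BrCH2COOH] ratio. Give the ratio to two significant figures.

pH = pKa + log(r) ⇒ log(r) = 1.93 − 2.82 = -0.89
r = [BrCH2COO-]/[BrCH2COOH] = 10^(-0.89) = 0.129

ratio = 0.13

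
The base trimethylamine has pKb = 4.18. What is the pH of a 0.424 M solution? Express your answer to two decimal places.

pH = 11.72

(CH3)3N + H2O ⇌ (CH3)3NH+ + OH-
Kb = 10^(−4.18) = 6.61 × 10^-5
Kb = [OH-]²/(0.424 − [OH-]) = 6.61 × 10^-5
Neglecting [OH-] in the denominator: [OH-] = √(6.61 × 10^-5 × 0.424) = 5.29 × 10^-3 M
Check: 1.2% ionized — well under 5%, approximation valid.
pOH = −log(5.29 × 10^-3) = 2.28; pH = 14.00 − 2.28 = 11.72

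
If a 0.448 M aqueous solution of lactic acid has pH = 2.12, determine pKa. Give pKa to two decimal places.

[H+] = 10^(-2.12) = 7.59 × 10^-3 M
At equilibrium [HA] = 0.448 − 7.59 × 10^-3 = 4.40 × 10^-1 M
Ka = [H+][A-]/[HA] = (7.59 × 10^-3)² / 4.40 × 10^-1 = 1.31 × 10^-4
pKa = -log(1.31 × 10^-4) = 3.88

pKa = 3.88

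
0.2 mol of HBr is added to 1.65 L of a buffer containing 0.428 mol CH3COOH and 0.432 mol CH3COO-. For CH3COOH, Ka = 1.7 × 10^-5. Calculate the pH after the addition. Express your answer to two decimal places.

pH = 4.34

Added H+ converts CH3COO- to CH3COOH: CH3COOH → 0.628 mol, CH3COO- → 0.232 mol.
pKa = −log(1.7 × 10^-5) = 4.770
pH = pKa + log(n_CH3COO-/n_CH3COOH) = 4.770 + log(0.232/0.628) = 4.770 + (-0.432)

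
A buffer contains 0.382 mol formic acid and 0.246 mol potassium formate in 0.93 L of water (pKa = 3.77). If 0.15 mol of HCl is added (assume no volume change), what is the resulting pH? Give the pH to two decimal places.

Added H+ converts HCOO- to HCOOH: HCOOH → 0.532 mol, HCOO- → 0.096 mol.
Henderson–Hasselbalch with mole ratio 0.096/0.532: pH = 3.77 + (-0.744)

pH = 3.03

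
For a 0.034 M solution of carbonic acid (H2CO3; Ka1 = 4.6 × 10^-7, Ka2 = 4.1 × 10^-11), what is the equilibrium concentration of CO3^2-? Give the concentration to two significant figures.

First ionization gives [H+] ≈ [HCO3-] = 1.25 × 10^-4 M.
Second step: Ka2 = [H+][CO3^2-]/[HCO3-] ≈ [CO3^2-] (since [H+] ≈ [HCO3-]).
So [CO3^2-] ≈ Ka2.

4.1 × 10^-11 M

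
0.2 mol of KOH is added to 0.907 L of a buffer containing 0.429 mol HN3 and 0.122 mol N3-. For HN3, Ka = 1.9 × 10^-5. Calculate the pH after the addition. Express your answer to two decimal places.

pH = 4.87

After neutralization: n(HN3) = 0.229 mol, n(N3-) = 0.322 mol.
pKa = −log(1.9 × 10^-5) = 4.721
pH = pKa + log([A⁻]/[HA]) = 4.721 + log(0.322/0.229) = 4.721 +0.148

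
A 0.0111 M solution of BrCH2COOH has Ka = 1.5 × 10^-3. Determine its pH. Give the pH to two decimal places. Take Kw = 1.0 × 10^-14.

pH = 2.47

BrCH2COOH ⇌ BrCH2COO- + H+
From the ICE table, Ka = [H+]²/(0.0111 − [H+]) = 1.5 × 10^-3.
Here C₀/Ka ≈ 7.4, so the small-[H+] approximation fails. Use the quadratic:
[H+] = [−0.0015 + √(0.0015² + 6.66e-05)]/2 = 3.40 × 10^-3 M
pH = −log(3.40 × 10^-3) = 2.47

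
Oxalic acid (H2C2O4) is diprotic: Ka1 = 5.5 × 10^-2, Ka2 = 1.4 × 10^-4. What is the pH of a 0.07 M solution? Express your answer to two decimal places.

Ka1 ≫ Ka2, so treat the first dissociation as the only significant source of H+.
Ka1 = x²/(0.07 − x) = 5.5 × 10^-2
Solving the quadratic: x = (−Ka1 + √(Ka1² + 4·Ka1·C₀))/2 = 4.04 × 10^-2 M
pH = −log(4.04 × 10^-2) = 1.39

pH = 1.39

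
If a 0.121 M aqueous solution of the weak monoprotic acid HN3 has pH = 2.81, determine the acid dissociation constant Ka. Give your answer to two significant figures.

Ka = 2.0 × 10^-5

[H+] = 10^(-2.81) = 1.55 × 10^-3 M
At equilibrium [HA] = 0.121 − 1.55 × 10^-3 = 1.19 × 10^-1 M
Ka = [H+][A-]/[HA] = (1.55 × 10^-3)² / 1.19 × 10^-1 = 2.0 × 10^-5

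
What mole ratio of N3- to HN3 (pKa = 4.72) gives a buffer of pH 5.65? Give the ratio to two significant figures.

ratio = 8.5

pH = pKa + log(r) ⇒ log(r) = 5.65 − 4.72 = +0.93
r = [N3-]/[HN3] = 10^(+0.93) = 8.51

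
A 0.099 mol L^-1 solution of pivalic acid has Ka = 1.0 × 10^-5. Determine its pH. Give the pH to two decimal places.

(CH3)3CCOOH ⇌ (CH3)3CCOO- + H+
From the ICE table, Ka = [H+]²/(0.099 − [H+]) = 1.0 × 10^-5.
Since Ka ≪ C₀, [H+] ≈ √(Ka·C₀) = 9.95 × 10^-4 M.
Check: 1% ionized — well under 5%, approximation valid.
pH = −log(9.95 × 10^-4) = 3.00

pH = 3.00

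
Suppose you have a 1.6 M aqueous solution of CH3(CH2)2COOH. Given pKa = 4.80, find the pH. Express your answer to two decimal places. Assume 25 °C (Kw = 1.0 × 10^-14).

pH = 2.30

CH3(CH2)2COOH ⇌ CH3(CH2)2COO- + H+
Ka = 10^(−4.80) = 1.58 × 10^-5
Ka = [H+]²/(1.6 − [H+]) = 1.58 × 10^-5
Since Ka ≪ C₀, [H+] ≈ √(Ka·C₀) = 5.03 × 10^-3 M.
pH = −log[H+] = −log(5.03 × 10^-3) = 2.30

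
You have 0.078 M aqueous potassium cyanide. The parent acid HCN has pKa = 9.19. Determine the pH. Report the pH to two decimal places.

CN- is the conjugate base of the weak acid HCN.
Ka = 10^(−9.19) = 6.46 × 10^-10
Kb = Kw/Ka = 1.0×10^-14 / 6.46 × 10^-10 = 1.55 × 10^-5
Let x = [OH-] at equilibrium. Kb = x²/(0.078 − x).
Assume x ≪ 0.078: x ≈ √(1.55 × 10^-5 × 0.078) = 1.10 × 10^-3 M
pOH = −log(1.10 × 10^-3) = 2.96; pH = 14.00 − 2.96 = 11.04

pH = 11.04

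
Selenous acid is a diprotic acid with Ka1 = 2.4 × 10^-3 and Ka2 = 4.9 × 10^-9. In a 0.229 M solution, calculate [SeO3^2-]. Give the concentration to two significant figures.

4.9 × 10^-9 M

First ionization gives [H+] ≈ [HSeO3-] = 2.23 × 10^-2 M.
Second step: Ka2 = [H+][SeO3^2-]/[HSeO3-] ≈ [SeO3^2-] (since [H+] ≈ [HSeO3-]).
So [SeO3^2-] ≈ Ka2.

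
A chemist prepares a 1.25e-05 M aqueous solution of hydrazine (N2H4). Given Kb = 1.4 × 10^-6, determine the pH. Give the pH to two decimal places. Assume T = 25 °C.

N2H4 + H2O ⇌ N2H5+ + OH-
Kb = [OH-]²/(1.25e-05 − [OH-]) = 1.4 × 10^-6
The 5% rule fails; solving [OH-]² + Kb·[OH-] − Kb·C₀ = 0 exactly:
[OH-] = (−Kb + √(Kb² + 4·Kb·C₀))/2 = 3.54 × 10^-6 M
pOH = 5.45, so pH = 14.00 − pOH = 8.55

pH = 8.55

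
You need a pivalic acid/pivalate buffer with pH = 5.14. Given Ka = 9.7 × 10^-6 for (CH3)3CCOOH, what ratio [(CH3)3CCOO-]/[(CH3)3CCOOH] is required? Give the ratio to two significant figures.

pKa = -log(9.7 × 10^-6) = 5.013
pH = pKa + log(r) ⇒ log(r) = 5.14 − 5.013 = +0.127
r = [(CH3)3CCOO-]/[(CH3)3CCOOH] = 10^(+0.127) = 1.34

ratio = 1.3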